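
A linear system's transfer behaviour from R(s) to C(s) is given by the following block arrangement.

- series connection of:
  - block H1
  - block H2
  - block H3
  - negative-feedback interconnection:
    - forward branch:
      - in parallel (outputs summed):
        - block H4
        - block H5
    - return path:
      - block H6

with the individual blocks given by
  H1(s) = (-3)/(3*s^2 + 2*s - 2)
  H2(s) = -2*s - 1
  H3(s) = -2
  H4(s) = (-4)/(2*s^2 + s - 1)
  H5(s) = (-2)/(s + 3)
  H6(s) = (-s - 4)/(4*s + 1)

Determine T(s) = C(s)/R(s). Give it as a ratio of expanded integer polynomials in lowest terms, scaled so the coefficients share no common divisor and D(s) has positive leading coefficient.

Step 1: add H4, H5 (parallel); result (-4*s^2 - 6*s - 10)/(2*s^3 + 7*s^2 + 2*s - 3)
Step 2: feedback reduction of (H4+H5), H6; result (-16*s^3 - 28*s^2 - 46*s - 10)/(8*s^4 + 34*s^3 + 37*s^2 + 24*s + 37)
Step 3: series reduction of H1, H2, H3, [(H4+H5)/(1+(H4+H5)*H6)]: this yields T(s), and no further normalization is needed

Final answer: (192*s^4 + 432*s^3 + 720*s^2 + 396*s + 60)/(24*s^6 + 118*s^5 + 163*s^4 + 78*s^3 + 85*s^2 + 26*s - 74)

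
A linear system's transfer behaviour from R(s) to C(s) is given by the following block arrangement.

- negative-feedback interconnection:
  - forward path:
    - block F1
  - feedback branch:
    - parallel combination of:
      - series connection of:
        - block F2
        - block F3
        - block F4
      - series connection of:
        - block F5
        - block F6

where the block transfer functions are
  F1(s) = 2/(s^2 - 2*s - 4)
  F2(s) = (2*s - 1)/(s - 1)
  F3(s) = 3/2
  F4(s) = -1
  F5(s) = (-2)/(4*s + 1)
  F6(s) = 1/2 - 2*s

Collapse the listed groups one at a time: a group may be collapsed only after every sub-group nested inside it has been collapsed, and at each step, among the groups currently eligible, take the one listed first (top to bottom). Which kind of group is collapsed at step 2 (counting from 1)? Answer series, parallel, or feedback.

Step 1 - cascade F2, F3, F4
Step 2 - combine F5, F6 in series
Step 3 - add (F2*F3*F4), (F5*F6) (parallel)
Step 4 - apply the feedback formula to F1, ((F2*F3*F4)+(F5*F6))
Step 2 collapses a series group.

Answer: series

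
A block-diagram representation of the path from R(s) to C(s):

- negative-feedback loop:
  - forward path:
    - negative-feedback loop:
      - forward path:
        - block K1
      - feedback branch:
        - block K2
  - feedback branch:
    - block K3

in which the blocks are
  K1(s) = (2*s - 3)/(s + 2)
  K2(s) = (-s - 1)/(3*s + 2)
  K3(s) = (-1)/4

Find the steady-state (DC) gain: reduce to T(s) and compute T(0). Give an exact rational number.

Reducing step by step:

1. close the feedback loop around K1, K2 gives (6*s^2 - 5*s - 6)/(s^2 + 9*s + 7)
2. feedback reduction of [K1/(1+K1*K2)], K3 gives (-24*s^2 + 20*s + 24)/(2*s^2 - 41*s - 34)
Step 2 gives the overall T(s). Then T(0) = 24/(-34) = -12/17.

Answer: -12/17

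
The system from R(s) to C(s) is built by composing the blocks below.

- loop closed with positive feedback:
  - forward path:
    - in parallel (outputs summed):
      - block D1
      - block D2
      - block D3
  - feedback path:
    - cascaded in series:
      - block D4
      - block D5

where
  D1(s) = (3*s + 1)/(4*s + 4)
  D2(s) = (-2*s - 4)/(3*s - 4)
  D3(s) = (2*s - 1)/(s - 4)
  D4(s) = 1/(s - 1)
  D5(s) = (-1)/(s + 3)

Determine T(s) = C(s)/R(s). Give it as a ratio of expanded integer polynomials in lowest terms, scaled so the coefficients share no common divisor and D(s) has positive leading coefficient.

Step 1. add D1, D2, D3 (parallel); result (25*s^3 - 57*s^2 + 84*s + 96)/(12*s^3 - 52*s^2 + 64)
Step 2. combine D4, D5 in series; result (-1)/(s^2 + 2*s - 3)
Step 3. apply the feedback formula to (D1+D2+D3), (D4*D5): this yields T(s), and no further normalization is needed

Therefore the answer is (25*s^5 - 7*s^4 - 105*s^3 + 435*s^2 - 60*s - 288)/(12*s^5 - 28*s^4 - 115*s^3 + 163*s^2 + 212*s - 96).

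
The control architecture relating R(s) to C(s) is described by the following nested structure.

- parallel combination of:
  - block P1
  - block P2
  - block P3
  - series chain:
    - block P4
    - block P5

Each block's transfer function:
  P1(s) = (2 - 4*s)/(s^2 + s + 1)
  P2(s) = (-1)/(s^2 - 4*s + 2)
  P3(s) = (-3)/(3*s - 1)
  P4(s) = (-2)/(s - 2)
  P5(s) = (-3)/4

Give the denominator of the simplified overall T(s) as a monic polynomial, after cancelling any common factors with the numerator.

1. reduce the series chain P4, P5 -> 3/(2*s - 4)
2. sum the parallel branches P1, P2, P3, (P4*P5) -> (-21*s^5 + 158*s^4 - 386*s^3 + 309*s^2 - 122*s + 30)/(6*s^6 - 32*s^5 + 40*s^4 - 10*s^3 + 36*s^2 - 36*s + 8)
Step 2 gives the fully reduced T(s), with no common factor left to cancel. The denominator's leading coefficient is 6, so divide each of its coefficients by 6 to get the monic form.

Answer: s^6 - 16*s^5/3 + 20*s^4/3 - 5*s^3/3 + 6*s^2 - 6*s + 4/3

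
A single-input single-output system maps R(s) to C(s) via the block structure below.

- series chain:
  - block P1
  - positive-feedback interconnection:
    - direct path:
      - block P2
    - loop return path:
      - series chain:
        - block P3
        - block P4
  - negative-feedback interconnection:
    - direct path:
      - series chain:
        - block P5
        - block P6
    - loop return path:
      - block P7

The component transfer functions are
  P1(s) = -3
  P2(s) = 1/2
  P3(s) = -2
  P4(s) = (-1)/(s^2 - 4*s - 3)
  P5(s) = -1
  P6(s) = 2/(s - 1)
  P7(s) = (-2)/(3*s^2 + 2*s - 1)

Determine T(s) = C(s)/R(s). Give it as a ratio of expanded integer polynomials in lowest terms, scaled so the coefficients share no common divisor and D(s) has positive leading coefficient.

Reducing step by step:

Step 1: reduce the series chain P3, P4 gives 2/(s^2 - 4*s - 3)
Step 2: reduce the feedback loop with forward P2 and return (P3*P4) gives (s^2 - 4*s - 3)/(2*s^2 - 8*s - 8)
Step 3: reduce the series chain P5, P6 gives (-2)/(s - 1)
Step 4: feedback reduction of (P5*P6), P7 gives (-6*s^2 - 4*s + 2)/(3*s^3 - s^2 - 3*s + 5)
Step 5: reduce the series chain P1, [P2/(1-P2*(P3*P4))], [(P5*P6)/(1+(P5*P6)*P7)]: this yields T(s), and no further normalization is needed

Answer: (9*s^4 - 30*s^3 - 54*s^2 - 6*s + 9)/(3*s^5 - 13*s^4 - 11*s^3 + 21*s^2 - 8*s - 20)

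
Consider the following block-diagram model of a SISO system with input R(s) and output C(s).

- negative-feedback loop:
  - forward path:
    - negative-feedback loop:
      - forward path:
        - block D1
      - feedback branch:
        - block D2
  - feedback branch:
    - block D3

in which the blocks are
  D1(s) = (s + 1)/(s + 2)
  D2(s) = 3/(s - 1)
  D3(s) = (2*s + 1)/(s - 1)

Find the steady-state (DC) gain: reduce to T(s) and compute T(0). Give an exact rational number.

Answer: -1/2

Working:
Step 1: apply the feedback formula to D1, D2 = (s^2 - 1)/(s^2 + 4*s + 1)
Step 2: reduce the feedback loop with forward [D1/(1+D1*D2)] and return D3 = (s^2 - 1)/(3*s^2 + 7*s + 2)
That last expression is T(s); at s = 0 only the constant terms survive, so T(0) = -1/2.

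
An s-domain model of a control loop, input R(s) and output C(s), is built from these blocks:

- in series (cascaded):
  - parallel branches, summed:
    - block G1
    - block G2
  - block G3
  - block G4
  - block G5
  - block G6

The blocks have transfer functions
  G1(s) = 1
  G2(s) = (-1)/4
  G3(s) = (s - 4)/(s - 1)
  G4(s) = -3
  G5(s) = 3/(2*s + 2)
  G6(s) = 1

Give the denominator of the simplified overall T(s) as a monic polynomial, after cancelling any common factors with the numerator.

The answer is s^2 - 1.

Reasoning:
Step 1: reduce the parallel group G1, G2: 3/4
Step 2: reduce the series chain (G1+G2), G3, G4, G5, G6: (108 - 27*s)/(8*s^2 - 8)
T(s) is the step-2 result (common factors already cancelled). Leading coefficient of the denominator: 8. Divide through by 8 for the monic polynomial.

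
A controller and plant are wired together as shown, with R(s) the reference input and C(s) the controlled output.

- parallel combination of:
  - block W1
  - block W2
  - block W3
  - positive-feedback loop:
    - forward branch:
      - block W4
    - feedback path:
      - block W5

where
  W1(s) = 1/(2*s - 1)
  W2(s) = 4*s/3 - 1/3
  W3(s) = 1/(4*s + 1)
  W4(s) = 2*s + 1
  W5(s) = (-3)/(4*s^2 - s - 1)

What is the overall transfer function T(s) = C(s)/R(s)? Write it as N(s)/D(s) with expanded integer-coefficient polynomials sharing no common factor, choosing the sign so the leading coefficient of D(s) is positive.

Step 1: feedback reduction of W4, W5 = (8*s^3 + 2*s^2 - 3*s - 1)/(4*s^2 + 5*s + 2)
Step 2: parallel reduction of W1, W2, W3, [W4/(1-W4*W5)] - this is the overall T(s), already in the required normalized form

Therefore the answer is (320*s^5 + 96*s^4 - 60*s^3 + 40*s^2 + 52*s + 5)/(96*s^4 + 96*s^3 + 6*s^2 - 27*s - 6).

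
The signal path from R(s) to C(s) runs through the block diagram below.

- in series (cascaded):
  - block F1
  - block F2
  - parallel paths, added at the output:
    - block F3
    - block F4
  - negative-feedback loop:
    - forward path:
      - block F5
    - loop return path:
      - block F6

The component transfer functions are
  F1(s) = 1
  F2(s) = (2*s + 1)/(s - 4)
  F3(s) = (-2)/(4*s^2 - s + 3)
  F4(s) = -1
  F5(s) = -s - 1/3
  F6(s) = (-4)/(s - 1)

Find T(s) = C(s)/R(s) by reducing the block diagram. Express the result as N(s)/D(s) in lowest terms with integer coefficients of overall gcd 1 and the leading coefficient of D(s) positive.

The answer is (24*s^5 - 10*s^4 + 15*s^3 - 5*s^2 - 19*s - 5)/(60*s^4 - 251*s^3 + 88*s^2 - 173*s - 12).

Reasoning:
(1) sum the parallel branches F3, F4, giving (-4*s^2 + s - 5)/(4*s^2 - s + 3)
(2) close the feedback loop around F5, F6, giving (-3*s^2 + 2*s + 1)/(15*s + 1)
(3) series reduction of F1, F2, (F3+F4), [F5/(1+F5*F6)]; the result is T(s) itself (integer coefficients, no common factor, positive leading denominator coefficient)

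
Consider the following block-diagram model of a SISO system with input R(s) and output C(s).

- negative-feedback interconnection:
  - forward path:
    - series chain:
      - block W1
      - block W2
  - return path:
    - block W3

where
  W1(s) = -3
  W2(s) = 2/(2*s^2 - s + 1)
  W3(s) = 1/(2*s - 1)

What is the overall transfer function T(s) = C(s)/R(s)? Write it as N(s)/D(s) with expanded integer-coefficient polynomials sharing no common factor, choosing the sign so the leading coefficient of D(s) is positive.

Step 1: multiply W1, W2 (series) gives (-6)/(2*s^2 - s + 1)
Step 2: reduce the feedback loop with forward (W1*W2) and return W3 - this is the overall T(s), already in the required normalized form

Therefore the answer is (6 - 12*s)/(4*s^3 - 4*s^2 + 3*s - 7).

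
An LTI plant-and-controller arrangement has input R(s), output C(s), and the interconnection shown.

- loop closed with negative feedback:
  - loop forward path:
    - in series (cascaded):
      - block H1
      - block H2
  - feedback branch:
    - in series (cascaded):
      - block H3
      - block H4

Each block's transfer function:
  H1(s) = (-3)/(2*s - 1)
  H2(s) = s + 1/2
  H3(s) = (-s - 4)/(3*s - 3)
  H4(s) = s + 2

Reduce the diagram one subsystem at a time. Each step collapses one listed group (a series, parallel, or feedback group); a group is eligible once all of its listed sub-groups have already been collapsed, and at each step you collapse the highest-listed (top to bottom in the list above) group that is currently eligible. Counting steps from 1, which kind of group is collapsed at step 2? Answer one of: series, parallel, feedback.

Step 1: series reduction of H1, H2
Step 2: combine H3, H4 in series
Step 3: reduce the feedback loop with forward (H1*H2) and return (H3*H4)
Step 2: series.

Answer: series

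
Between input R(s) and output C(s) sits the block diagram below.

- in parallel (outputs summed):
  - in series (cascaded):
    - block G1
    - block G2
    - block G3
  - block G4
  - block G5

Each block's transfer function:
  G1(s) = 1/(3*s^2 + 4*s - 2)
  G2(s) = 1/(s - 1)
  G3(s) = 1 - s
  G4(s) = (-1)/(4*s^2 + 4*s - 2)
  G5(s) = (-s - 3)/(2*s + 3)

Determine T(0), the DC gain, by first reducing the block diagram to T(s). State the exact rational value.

Reducing step by step:

Step 1. combine G1, G2, G3 in series: (-1)/(3*s^2 + 4*s - 2)
Step 2. sum the parallel branches (G1*G2*G3), G4, G5: (-12*s^5 - 64*s^4 - 100*s^3 - 27*s^2 + 28*s)/(24*s^5 + 92*s^4 + 88*s^3 - 26*s^2 - 40*s + 12)
Evaluating the step-2 result (the overall T(s)) at s = 0 gives T(0) = 0/12 = 0.

Answer: 0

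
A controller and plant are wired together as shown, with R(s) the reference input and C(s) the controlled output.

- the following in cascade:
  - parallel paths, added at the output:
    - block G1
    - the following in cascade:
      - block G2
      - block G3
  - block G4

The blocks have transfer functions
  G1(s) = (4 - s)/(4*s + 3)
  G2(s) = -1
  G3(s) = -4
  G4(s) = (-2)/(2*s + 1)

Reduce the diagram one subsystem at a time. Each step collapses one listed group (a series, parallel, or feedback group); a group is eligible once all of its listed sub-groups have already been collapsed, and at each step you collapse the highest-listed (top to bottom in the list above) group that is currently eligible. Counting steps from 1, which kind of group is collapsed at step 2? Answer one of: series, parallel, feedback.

Step 1. cascade G2, G3
Step 2. reduce the parallel group G1, (G2*G3)
Step 3. combine (G1+(G2*G3)), G4 in series
Step 2: parallel.

Answer: parallel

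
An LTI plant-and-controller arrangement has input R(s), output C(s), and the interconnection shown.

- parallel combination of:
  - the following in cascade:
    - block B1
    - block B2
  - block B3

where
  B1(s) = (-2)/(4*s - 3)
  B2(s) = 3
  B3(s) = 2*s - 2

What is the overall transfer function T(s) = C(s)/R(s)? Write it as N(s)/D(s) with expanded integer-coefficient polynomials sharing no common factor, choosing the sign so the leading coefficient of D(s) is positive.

First reduce the diagram to T(s).

Step 1: reduce the series chain B1, B2 = (-6)/(4*s - 3)
Step 2: add (B1*B2), B3 (parallel): this yields T(s), and no further normalization is needed

Answer: (8*s^2 - 14*s)/(4*s - 3)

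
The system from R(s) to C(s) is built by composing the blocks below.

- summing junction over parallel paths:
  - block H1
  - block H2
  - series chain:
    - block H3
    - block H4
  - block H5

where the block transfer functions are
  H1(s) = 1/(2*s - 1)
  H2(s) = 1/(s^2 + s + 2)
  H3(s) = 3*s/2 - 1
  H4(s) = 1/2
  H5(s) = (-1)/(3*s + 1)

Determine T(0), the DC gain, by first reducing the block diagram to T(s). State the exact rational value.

Reducing step by step:

Step 1: multiply H3, H4 (series) = 3*s/4 - 1/2
Step 2: sum the parallel branches H1, H2, (H3*H4), H5 = (18*s^5 + 3*s^4 + 24*s^3 + 7*s^2 + 12*s + 16)/(24*s^4 + 20*s^3 + 40*s^2 - 12*s - 8)
Step 2 gives the overall T(s). Then T(0) = 16/(-8) = -2.

Answer: -2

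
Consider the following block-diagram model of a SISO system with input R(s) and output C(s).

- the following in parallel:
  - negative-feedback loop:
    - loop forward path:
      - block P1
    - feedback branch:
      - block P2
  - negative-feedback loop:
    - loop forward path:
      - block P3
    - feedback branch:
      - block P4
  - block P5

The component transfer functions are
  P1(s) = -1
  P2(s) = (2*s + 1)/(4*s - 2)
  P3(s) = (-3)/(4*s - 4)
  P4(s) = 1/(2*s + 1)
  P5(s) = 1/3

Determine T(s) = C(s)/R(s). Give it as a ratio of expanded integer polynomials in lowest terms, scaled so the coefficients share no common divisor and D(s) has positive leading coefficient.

Answer: (-80*s^3 + 28*s^2 + 94*s + 6)/(48*s^3 - 96*s^2 - 6*s + 63)

Working:
[1] reduce the feedback loop with forward P1 and return P2 -> (2 - 4*s)/(2*s - 3)
[2] reduce the feedback loop with forward P3 and return P4 -> (-6*s - 3)/(8*s^2 - 4*s - 7)
[3] parallel reduction of [P1/(1+P1*P2)], [P3/(1+P3*P4)], P5: this yields T(s), and no further normalization is needed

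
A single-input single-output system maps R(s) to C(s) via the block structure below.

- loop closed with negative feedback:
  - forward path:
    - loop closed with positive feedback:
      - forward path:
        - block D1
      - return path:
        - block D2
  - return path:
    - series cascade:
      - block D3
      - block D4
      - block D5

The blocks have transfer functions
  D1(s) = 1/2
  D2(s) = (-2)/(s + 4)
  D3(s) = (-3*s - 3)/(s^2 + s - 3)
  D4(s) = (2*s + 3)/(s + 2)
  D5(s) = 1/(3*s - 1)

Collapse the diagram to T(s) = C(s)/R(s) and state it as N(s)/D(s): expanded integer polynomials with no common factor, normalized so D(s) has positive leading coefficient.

First reduce the diagram to T(s).

Step 1. reduce the feedback loop with forward D1 and return D2 -> (s + 4)/(2*s + 10)
Step 2. multiply D3, D4, D5 (series) -> (-6*s^2 - 15*s - 9)/(3*s^4 + 8*s^3 - 6*s^2 - 17*s + 6)
Step 3. feedback reduction of [D1/(1-D1*D2)], (D3*D4*D5): this yields T(s), and no further normalization is needed

Answer: (3*s^5 + 20*s^4 + 26*s^3 - 41*s^2 - 62*s + 24)/(6*s^5 + 46*s^4 + 62*s^3 - 133*s^2 - 227*s + 24)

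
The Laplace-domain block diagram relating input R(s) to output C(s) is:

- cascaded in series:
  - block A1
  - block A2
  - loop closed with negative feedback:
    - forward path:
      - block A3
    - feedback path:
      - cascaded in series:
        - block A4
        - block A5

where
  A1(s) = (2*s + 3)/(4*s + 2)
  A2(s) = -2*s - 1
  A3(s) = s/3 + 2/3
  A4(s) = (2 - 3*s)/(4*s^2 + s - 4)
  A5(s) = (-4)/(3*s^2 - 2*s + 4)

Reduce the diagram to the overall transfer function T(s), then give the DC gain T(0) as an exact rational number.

Reducing step by step:

Step 1. cascade A4, A5, giving (12*s - 8)/(12*s^4 - 5*s^3 + 2*s^2 + 12*s - 16)
Step 2. collapse the loop (A3 forward, (A4*A5) return), giving (12*s^5 + 19*s^4 - 8*s^3 + 16*s^2 + 8*s - 32)/(36*s^4 - 15*s^3 + 18*s^2 + 52*s - 64)
Step 3. combine A1, A2, [A3/(1+A3*(A4*A5))] in series, giving (-24*s^6 - 74*s^5 - 41*s^4 - 8*s^3 - 64*s^2 + 40*s + 96)/(72*s^4 - 30*s^3 + 36*s^2 + 104*s - 128)
That last expression is T(s); at s = 0 only the constant terms survive, so T(0) = 96/(-128) = -3/4.

Answer: -3/4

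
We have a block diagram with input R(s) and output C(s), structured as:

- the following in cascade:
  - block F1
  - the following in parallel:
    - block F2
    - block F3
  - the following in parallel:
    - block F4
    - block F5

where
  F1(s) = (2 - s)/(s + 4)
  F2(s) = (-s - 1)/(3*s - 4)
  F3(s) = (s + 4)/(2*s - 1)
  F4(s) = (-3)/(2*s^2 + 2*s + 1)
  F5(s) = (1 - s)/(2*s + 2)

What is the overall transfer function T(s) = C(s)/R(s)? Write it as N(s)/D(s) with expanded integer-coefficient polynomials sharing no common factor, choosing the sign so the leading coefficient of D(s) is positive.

Step 1. add F2, F3 (parallel) gives (s^2 + 7*s - 15)/(6*s^2 - 11*s + 4)
Step 2. add F4, F5 (parallel) gives (-2*s^3 - 5*s - 5)/(4*s^3 + 8*s^2 + 6*s + 2)
Step 3. series reduction of F1, (F2+F3), (F4+F5), which is the overall transfer function T(s) = C(s)/R(s) in lowest terms

Answer: (2*s^6 + 10*s^5 - 53*s^4 + 90*s^3 - 120*s^2 + 5*s + 150)/(24*s^6 + 100*s^5 - 20*s^4 - 166*s^3 - 86*s^2 + 16*s + 32)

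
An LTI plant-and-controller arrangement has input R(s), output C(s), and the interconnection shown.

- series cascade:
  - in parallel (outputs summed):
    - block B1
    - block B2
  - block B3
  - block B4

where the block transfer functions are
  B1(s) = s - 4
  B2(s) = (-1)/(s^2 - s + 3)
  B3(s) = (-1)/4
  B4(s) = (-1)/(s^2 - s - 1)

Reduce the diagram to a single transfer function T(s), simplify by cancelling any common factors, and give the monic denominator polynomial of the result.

Step 1: combine B1, B2 in parallel = (s^3 - 5*s^2 + 7*s - 13)/(s^2 - s + 3)
Step 2: multiply (B1+B2), B3, B4 (series) = (s^3 - 5*s^2 + 7*s - 13)/(4*s^4 - 8*s^3 + 12*s^2 - 8*s - 12)
Step 2 gives the fully reduced T(s), with no common factor left to cancel. The denominator's leading coefficient is 4, so divide each of its coefficients by 4 to get the monic form.

Answer: s^4 - 2*s^3 + 3*s^2 - 2*s - 3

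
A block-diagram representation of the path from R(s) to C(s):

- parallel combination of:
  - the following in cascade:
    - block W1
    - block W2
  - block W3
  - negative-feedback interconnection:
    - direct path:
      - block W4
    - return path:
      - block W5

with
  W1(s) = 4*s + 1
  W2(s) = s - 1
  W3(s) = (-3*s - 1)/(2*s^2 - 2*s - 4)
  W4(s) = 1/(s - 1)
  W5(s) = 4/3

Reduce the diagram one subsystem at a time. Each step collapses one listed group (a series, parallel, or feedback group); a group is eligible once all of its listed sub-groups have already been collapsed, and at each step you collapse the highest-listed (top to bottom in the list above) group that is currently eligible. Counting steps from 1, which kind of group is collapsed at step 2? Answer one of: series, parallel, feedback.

1. combine W1, W2 in series
2. apply the feedback formula to W4, W5
3. reduce the parallel group (W1*W2), W3, [W4/(1+W4*W5)]
At step 2 the group reduced is feedback.

Final answer: feedback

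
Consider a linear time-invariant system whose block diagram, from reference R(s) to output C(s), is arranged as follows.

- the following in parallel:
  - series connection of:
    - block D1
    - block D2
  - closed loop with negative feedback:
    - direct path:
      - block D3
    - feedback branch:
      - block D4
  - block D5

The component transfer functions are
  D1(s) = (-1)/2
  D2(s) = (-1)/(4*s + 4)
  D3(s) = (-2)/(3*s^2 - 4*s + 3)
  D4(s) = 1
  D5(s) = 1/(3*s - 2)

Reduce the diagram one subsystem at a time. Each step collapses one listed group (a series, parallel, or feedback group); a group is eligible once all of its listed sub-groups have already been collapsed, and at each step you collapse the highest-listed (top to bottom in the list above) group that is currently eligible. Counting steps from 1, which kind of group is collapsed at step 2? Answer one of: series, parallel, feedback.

The answer is feedback.

Reasoning:
1. cascade D1, D2
2. apply the feedback formula to D3, D4
3. combine (D1*D2), [D3/(1+D3*D4)], D5 in parallel
So the answer for step 2 is feedback.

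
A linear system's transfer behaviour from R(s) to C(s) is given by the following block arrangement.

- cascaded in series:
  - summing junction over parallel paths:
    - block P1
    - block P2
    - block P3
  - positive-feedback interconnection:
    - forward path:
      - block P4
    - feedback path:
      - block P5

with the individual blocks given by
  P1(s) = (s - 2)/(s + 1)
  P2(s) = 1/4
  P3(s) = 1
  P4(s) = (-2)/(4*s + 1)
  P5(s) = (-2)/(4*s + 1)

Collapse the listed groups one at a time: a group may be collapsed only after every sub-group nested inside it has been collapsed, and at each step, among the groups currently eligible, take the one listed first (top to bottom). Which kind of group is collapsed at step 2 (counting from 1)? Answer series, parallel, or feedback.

Step 1. combine P1, P2, P3 in parallel
Step 2. close the feedback loop around P4, P5
Step 3. combine (P1+P2+P3), [P4/(1-P4*P5)] in series
The group at step 2 is a feedback group.

Therefore the answer is feedback.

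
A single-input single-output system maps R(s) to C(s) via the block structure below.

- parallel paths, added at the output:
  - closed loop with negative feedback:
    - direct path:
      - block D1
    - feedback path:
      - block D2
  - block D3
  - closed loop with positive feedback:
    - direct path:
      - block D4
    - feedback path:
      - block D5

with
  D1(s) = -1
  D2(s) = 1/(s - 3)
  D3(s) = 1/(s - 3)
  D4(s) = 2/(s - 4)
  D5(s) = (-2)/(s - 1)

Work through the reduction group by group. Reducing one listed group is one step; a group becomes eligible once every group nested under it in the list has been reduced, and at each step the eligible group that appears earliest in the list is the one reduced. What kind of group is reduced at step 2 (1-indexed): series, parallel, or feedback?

The answer is feedback.

Reasoning:
Step 1: collapse the loop (D1 forward, D2 return)
Step 2: close the feedback loop around D4, D5
Step 3: reduce the parallel group [D1/(1+D1*D2)], D3, [D4/(1-D4*D5)]
Step 2: feedback.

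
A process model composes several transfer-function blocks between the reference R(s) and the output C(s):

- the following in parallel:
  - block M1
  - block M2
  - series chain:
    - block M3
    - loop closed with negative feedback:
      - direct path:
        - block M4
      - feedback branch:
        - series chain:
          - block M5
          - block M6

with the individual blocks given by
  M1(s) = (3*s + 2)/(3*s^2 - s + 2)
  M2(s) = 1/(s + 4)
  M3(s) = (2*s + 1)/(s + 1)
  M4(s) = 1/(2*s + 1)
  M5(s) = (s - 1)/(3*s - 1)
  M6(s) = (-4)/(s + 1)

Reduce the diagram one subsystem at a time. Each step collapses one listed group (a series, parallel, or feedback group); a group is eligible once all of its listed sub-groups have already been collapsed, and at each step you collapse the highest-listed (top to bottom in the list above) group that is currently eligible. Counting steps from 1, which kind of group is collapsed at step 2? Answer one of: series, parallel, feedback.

Step 1 - reduce the series chain M5, M6
Step 2 - reduce the feedback loop with forward M4 and return (M5*M6)
Step 3 - multiply M3, [M4/(1+M4*(M5*M6))] (series)
Step 4 - combine M1, M2, (M3*[M4/(1+M4*(M5*M6))]) in parallel
The group at step 2 is a feedback group.

Hence the answer: feedback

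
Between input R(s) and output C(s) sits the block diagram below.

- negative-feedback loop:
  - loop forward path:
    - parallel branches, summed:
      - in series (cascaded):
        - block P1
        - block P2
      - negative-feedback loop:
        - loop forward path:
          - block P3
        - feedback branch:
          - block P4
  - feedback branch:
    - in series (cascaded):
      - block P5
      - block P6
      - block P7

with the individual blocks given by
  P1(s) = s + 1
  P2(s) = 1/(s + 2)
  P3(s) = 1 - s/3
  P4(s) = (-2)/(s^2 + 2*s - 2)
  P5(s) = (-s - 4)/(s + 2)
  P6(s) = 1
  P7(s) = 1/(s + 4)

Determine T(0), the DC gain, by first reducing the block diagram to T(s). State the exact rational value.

1. multiply P1, P2 (series) = (s + 1)/(s + 2)
2. apply the feedback formula to P3, P4 = (-s^3 + s^2 + 8*s - 6)/(3*s^2 + 8*s - 12)
3. parallel reduction of (P1*P2), [P3/(1+P3*P4)] = (-s^4 + 2*s^3 + 21*s^2 + 6*s - 24)/(3*s^3 + 14*s^2 + 4*s - 24)
4. combine P5, P6, P7 in series = (-1)/(s + 2)
5. reduce the feedback loop with forward ((P1*P2)+[P3/(1+P3*P4)]) and return (P5*P6*P7) = (-s^5 + 25*s^3 + 48*s^2 - 12*s - 48)/(4*s^4 + 18*s^3 + 11*s^2 - 22*s - 24)
Step 5 gives the overall T(s). Then T(0) = -48/(-24) = 2.

Therefore the answer is 2.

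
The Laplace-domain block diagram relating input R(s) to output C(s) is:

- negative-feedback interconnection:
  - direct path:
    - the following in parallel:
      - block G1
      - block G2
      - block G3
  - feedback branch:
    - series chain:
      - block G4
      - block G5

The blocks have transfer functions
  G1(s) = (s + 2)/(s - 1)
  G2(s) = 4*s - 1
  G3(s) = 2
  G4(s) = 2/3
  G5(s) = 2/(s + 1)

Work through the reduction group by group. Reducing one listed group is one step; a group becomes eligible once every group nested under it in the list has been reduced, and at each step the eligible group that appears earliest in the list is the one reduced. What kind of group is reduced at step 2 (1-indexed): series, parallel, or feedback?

(1) parallel reduction of G1, G2, G3
(2) cascade G4, G5
(3) feedback reduction of (G1+G2+G3), (G4*G5)
So the answer for step 2 is series.

Final answer: series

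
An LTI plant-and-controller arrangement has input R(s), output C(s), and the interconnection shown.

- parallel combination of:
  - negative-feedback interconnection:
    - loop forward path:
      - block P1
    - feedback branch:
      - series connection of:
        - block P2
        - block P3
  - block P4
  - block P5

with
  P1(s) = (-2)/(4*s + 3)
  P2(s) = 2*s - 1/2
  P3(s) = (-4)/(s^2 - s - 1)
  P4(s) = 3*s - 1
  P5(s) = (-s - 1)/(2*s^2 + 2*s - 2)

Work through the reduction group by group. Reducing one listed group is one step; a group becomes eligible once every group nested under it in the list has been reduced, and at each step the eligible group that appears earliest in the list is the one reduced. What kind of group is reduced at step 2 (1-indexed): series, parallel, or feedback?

Step 1: series reduction of P2, P3
Step 2: reduce the feedback loop with forward P1 and return (P2*P3)
Step 3: parallel reduction of [P1/(1+P1*(P2*P3))], P4, P5
At step 2 the group reduced is feedback.

Therefore the answer is feedback.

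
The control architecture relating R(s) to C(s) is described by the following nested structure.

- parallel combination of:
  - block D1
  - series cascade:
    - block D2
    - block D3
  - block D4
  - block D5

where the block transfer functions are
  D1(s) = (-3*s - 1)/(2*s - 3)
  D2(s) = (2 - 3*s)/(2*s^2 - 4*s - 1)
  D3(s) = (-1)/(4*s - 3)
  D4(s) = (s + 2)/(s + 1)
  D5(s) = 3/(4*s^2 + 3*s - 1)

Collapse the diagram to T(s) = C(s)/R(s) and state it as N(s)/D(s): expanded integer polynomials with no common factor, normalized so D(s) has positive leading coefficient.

1. combine D2, D3 in series gives (3*s - 2)/(8*s^3 - 22*s^2 + 8*s + 3)
2. add D1, (D2*D3), D4, D5 (parallel): this yields T(s), and no further normalization is needed

Answer: (-32*s^6 + 82*s^4 + 268*s^3 - 162*s^2 - 42*s - 12)/(64*s^6 - 224*s^5 + 108*s^4 + 242*s^3 - 172*s^2 - 9*s + 9)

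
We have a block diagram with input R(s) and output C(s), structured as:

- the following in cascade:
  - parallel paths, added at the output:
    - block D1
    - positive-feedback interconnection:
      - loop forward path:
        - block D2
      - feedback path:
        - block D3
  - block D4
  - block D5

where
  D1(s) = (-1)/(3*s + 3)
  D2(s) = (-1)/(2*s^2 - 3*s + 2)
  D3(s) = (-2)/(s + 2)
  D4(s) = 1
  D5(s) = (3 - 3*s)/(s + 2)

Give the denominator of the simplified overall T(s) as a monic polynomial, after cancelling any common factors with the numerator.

(1) close the feedback loop around D2, D3 -> (-s - 2)/(2*s^3 + s^2 - 4*s + 2)
(2) reduce the parallel group D1, [D2/(1-D2*D3)] -> (-2*s^3 - 4*s^2 - 5*s - 8)/(6*s^4 + 9*s^3 - 9*s^2 - 6*s + 6)
(3) cascade (D1+[D2/(1-D2*D3)]), D4, D5 -> (2*s^4 + 2*s^3 + s^2 + 3*s - 8)/(2*s^5 + 7*s^4 + 3*s^3 - 8*s^2 - 2*s + 4)
Step 3 gives the fully reduced T(s), with no common factor left to cancel. The denominator's leading coefficient is 2, so divide each of its coefficients by 2 to get the monic form.

Hence the answer: s^5 + 7*s^4/2 + 3*s^3/2 - 4*s^2 - s + 2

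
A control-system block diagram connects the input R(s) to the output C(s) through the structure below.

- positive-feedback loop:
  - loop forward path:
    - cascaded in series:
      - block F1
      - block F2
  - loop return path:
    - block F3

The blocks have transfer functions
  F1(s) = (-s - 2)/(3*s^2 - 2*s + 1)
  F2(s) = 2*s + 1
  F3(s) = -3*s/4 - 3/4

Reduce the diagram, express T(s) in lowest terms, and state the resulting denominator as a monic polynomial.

Step 1: cascade F1, F2: (-2*s^2 - 5*s - 2)/(3*s^2 - 2*s + 1)
Step 2: collapse the loop ((F1*F2) forward, F3 return): (8*s^2 + 20*s + 8)/(6*s^3 + 9*s^2 + 29*s + 2)
That last expression is T(s), already simplified. Scaling its denominator by 1/6 (the reciprocal of the leading coefficient) yields the monic denominator.

Therefore the answer is s^3 + 3*s^2/2 + 29*s/6 + 1/3.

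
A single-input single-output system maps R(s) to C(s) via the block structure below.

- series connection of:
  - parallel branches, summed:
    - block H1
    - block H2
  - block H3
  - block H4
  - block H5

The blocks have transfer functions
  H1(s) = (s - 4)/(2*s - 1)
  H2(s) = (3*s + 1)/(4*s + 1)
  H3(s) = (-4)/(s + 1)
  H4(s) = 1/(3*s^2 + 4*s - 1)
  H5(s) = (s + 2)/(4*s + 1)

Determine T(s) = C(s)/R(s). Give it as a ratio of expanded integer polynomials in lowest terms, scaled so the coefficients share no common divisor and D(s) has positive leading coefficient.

Step 1: sum the parallel branches H1, H2 = (10*s^2 - 16*s - 5)/(8*s^2 - 2*s - 1)
Step 2: multiply (H1+H2), H3, H4, H5 (series), giving the overall T(s)

Hence the answer: (-40*s^3 - 16*s^2 + 148*s + 40)/(96*s^6 + 224*s^5 + 78*s^4 - 77*s^3 - 25*s^2 + 3*s + 1)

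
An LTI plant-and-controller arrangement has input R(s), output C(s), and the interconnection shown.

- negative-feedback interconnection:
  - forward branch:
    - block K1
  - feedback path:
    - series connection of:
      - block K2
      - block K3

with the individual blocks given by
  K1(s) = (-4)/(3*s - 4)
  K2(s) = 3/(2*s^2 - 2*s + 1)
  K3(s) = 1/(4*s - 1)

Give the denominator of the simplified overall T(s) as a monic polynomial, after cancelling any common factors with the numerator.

Step 1 - combine K2, K3 in series; result 3/(8*s^3 - 10*s^2 + 6*s - 1)
Step 2 - collapse the loop (K1 forward, (K2*K3) return); result (-32*s^3 + 40*s^2 - 24*s + 4)/(24*s^4 - 62*s^3 + 58*s^2 - 27*s - 8)
No further cancellation is possible in the step-2 result, so that is T(s). Its denominator becomes monic after dividing by the leading coefficient 24.

Answer: s^4 - 31*s^3/12 + 29*s^2/12 - 9*s/8 - 1/3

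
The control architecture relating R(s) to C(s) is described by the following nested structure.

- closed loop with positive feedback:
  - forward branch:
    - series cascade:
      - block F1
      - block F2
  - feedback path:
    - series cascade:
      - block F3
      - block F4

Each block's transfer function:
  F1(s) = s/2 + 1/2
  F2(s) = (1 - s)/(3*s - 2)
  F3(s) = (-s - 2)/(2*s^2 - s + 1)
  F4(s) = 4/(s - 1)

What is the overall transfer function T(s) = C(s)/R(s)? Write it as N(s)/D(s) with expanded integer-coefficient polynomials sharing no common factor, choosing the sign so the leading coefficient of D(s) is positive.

Step 1. combine F1, F2 in series gives (1 - s^2)/(6*s - 4)
Step 2. cascade F3, F4 gives (-4*s - 8)/(2*s^3 - 3*s^2 + 2*s - 1)
Step 3. feedback reduction of (F1*F2), (F3*F4) - this is the overall T(s), already in the required normalized form

Therefore the answer is (-2*s^4 + s^3 + s^2 - s + 1)/(12*s^3 - 18*s^2 - 2*s - 12).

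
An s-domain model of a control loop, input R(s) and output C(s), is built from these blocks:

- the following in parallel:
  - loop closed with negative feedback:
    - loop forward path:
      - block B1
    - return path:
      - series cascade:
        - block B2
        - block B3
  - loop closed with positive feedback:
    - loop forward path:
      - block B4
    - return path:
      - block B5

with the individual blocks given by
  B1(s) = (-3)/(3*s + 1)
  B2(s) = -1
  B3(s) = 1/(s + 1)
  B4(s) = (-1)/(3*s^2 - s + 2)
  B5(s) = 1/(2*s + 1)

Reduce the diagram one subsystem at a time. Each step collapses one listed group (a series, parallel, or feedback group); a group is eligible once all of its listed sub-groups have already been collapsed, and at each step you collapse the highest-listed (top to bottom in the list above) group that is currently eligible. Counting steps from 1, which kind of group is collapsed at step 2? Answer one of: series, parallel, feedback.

1. combine B2, B3 in series
2. close the feedback loop around B1, (B2*B3)
3. reduce the feedback loop with forward B4 and return B5
4. sum the parallel branches [B1/(1+B1*(B2*B3))], [B4/(1-B4*B5)]
At step 2 the group reduced is feedback.

Answer: feedback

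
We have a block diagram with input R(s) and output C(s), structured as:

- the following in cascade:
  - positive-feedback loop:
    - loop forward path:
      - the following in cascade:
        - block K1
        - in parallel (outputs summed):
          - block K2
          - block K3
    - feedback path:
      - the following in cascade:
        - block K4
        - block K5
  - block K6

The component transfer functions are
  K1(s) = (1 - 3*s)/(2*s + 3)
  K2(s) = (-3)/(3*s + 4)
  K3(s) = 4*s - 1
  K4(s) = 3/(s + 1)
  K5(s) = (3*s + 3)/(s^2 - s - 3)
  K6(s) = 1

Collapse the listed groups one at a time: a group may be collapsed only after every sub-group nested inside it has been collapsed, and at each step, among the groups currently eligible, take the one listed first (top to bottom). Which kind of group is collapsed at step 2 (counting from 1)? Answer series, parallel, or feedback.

Reducing step by step:

1. parallel reduction of K2, K3
2. cascade K1, (K2+K3)
3. multiply K4, K5 (series)
4. close the feedback loop around (K1*(K2+K3)), (K4*K5)
5. reduce the series chain [(K1*(K2+K3))/(1-(K1*(K2+K3))*(K4*K5))], K6
Step 2: series.

Answer: series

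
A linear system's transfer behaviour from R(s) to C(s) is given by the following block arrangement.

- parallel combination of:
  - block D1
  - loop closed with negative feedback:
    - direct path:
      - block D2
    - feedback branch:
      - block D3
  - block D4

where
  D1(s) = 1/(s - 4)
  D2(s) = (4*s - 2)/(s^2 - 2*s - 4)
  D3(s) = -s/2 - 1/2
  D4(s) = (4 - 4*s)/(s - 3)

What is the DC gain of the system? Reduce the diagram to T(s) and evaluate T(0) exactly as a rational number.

Step 1 - reduce the feedback loop with forward D2 and return D3 gives (2 - 4*s)/(s^2 + 3*s + 3)
Step 2 - parallel reduction of D1, [D2/(1+D2*D3)], D4 gives (-4*s^4 + 5*s^3 + 62*s^2 - 56*s - 33)/(s^4 - 4*s^3 - 6*s^2 + 15*s + 36)
The step-2 result is T(s). Setting s = 0: T(0) = -33/36 = -11/12.

Hence the answer: -11/12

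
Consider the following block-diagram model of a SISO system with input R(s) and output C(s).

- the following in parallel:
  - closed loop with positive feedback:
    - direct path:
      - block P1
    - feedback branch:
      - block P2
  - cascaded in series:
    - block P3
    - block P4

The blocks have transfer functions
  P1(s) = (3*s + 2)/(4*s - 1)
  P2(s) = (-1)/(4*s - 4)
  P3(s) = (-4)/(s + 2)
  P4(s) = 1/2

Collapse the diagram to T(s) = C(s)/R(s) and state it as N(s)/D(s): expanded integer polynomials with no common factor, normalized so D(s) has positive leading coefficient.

The answer is (12*s^3 - 12*s^2 + 18*s - 28)/(16*s^3 + 15*s^2 - 28*s + 12).

Reasoning:
[1] close the feedback loop around P1, P2 gives (12*s^2 - 4*s - 8)/(16*s^2 - 17*s + 6)
[2] cascade P3, P4 gives (-2)/(s + 2)
[3] add [P1/(1-P1*P2)], (P3*P4) (parallel), giving the overall T(s)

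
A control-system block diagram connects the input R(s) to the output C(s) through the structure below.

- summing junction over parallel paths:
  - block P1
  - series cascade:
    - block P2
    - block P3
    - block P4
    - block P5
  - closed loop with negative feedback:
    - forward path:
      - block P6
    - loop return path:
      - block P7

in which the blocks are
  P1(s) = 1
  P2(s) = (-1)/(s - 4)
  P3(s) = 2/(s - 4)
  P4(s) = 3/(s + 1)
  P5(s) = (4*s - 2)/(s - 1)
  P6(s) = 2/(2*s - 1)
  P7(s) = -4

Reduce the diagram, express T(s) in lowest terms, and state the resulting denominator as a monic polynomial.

1. combine P2, P3, P4, P5 in series: (12 - 24*s)/(s^4 - 8*s^3 + 15*s^2 + 8*s - 16)
2. reduce the feedback loop with forward P6 and return P7: 2/(2*s - 9)
3. sum the parallel branches P1, (P2*P3*P4*P5), [P6/(1+P6*P7)]: (2*s^5 - 23*s^4 + 86*s^3 - 137*s^2 + 152*s + 4)/(2*s^5 - 25*s^4 + 102*s^3 - 119*s^2 - 104*s + 144)
That last expression is T(s), already simplified. Scaling its denominator by 1/2 (the reciprocal of the leading coefficient) yields the monic denominator.

Hence the answer: s^5 - 25*s^4/2 + 51*s^3 - 119*s^2/2 - 52*s + 72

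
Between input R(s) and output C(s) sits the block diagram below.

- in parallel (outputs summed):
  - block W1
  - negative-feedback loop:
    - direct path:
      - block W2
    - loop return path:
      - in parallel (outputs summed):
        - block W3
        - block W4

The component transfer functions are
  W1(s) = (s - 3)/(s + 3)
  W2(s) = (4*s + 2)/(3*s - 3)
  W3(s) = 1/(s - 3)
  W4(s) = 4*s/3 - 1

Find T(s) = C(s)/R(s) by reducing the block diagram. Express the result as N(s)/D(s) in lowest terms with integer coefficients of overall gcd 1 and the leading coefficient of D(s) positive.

Answer: (16*s^4 - 79*s^3 + 117*s^2 - 3*s - 207)/(16*s^4 + 5*s^3 - 147*s^2 - 3*s + 153)

Working:
Step 1: add W3, W4 (parallel) gives (4*s^2 - 15*s + 12)/(3*s - 9)
Step 2: reduce the feedback loop with forward W2 and return (W3+W4) gives (12*s^2 - 30*s - 18)/(16*s^3 - 43*s^2 - 18*s + 51)
Step 3: reduce the parallel group W1, [W2/(1+W2*(W3+W4))], which is the overall transfer function T(s) = C(s)/R(s) in lowest terms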